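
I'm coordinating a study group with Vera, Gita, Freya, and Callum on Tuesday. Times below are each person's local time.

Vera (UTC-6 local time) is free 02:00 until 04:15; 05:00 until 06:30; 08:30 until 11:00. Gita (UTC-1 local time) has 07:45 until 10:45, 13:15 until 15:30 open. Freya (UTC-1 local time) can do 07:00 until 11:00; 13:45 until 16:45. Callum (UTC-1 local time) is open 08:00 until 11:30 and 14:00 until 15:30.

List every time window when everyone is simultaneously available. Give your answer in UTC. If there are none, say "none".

09:00-10:15, 11:00-11:45, 15:00-16:30

Vera in UTC: 08:00-10:15, 11:00-12:30, 14:30-17:00 (add 6h to convert from UTC-6).
Gita in UTC: 08:45-11:45, 14:15-16:30 (add 1h to convert from UTC-1).
Freya in UTC: 08:00-12:00, 14:45-17:45 (add 1h to convert from UTC-1).
Callum in UTC: 09:00-12:30, 15:00-16:30 (add 1h to convert from UTC-1).
Vera ∩ Gita: 08:45-10:15, 11:00-11:45, 14:30-16:30.
Vera ∩ Gita ∩ Freya: 08:45-10:15, 11:00-11:45, 14:45-16:30.
Vera ∩ Gita ∩ Freya ∩ Callum: 09:00-10:15, 11:00-11:45, 15:00-16:30.
So the common availability across everyone is 09:00-10:15, 11:00-11:45, 15:00-16:30.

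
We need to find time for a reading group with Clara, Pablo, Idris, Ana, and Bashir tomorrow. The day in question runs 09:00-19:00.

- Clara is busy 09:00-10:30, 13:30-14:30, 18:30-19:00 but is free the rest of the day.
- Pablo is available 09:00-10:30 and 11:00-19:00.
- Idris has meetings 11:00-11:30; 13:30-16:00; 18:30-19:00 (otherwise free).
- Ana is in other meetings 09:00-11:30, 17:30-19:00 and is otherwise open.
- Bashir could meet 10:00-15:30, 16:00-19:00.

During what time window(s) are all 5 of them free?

11:30-13:30, 16:00-17:30

Clara free: 10:30-13:30, 14:30-18:30 (invert busy blocks within the working day).
Pablo free: 09:00-10:30, 11:00-19:00.
Idris free: 09:00-11:00, 11:30-13:30, 16:00-18:30 (invert busy blocks within the working day).
Ana free: 11:30-17:30 (invert busy blocks within the working day).
Bashir free: 10:00-15:30, 16:00-19:00.
Clara ∩ Pablo: 11:00-13:30, 14:30-18:30.
Clara ∩ Pablo ∩ Idris: 11:30-13:30, 16:00-18:30.
Clara ∩ Pablo ∩ Idris ∩ Ana: 11:30-13:30, 16:00-17:30.
Clara ∩ Pablo ∩ Idris ∩ Ana ∩ Bashir: 11:30-13:30, 16:00-17:30.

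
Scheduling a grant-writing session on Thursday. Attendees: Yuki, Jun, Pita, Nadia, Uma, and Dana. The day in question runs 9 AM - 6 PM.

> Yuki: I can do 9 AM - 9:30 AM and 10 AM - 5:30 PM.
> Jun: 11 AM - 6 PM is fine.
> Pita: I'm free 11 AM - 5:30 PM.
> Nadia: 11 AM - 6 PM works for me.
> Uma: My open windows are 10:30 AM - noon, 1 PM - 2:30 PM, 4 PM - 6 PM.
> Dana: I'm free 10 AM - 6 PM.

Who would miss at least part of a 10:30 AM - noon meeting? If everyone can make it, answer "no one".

Jun, Nadia, Pita

Yuki: free for 10:30-12:00. Jun: not fully free for 10:30-12:00. Pita: not fully free for 10:30-12:00. Nadia: not fully free for 10:30-12:00. Uma: free for 10:30-12:00. Dana: free for 10:30-12:00.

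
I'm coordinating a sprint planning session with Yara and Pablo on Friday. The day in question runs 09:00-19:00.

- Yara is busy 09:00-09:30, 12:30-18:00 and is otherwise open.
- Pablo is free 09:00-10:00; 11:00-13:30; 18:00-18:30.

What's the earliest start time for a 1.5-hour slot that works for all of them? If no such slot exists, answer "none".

11:00

Yara free: 09:30-12:30, 18:00-19:00 (invert busy blocks within the working day).
Pablo free: 09:00-10:00, 11:00-13:30, 18:00-18:30.
Yara ∩ Pablo: 09:30-10:00, 11:00-12:30, 18:00-18:30.
So the common availability across everyone is 09:30-10:00, 11:00-12:30, 18:00-18:30.
The first common window of at least 90 minutes is 11:00-12:30, so the earliest start is 11:00.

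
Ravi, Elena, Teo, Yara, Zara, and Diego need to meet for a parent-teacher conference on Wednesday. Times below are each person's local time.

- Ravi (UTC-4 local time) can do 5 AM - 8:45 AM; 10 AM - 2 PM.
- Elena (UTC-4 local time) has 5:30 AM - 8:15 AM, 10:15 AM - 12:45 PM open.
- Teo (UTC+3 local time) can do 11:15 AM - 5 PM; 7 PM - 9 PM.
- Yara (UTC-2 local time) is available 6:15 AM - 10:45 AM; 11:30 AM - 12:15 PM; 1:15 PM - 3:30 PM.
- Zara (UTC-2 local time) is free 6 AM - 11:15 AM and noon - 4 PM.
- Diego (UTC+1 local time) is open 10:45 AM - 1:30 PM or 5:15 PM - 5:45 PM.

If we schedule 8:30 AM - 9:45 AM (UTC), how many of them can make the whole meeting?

Ravi in UTC: 09:00-12:45, 14:00-18:00 (add 4h to convert from UTC-4).
Elena in UTC: 09:30-12:15, 14:15-16:45 (add 4h to convert from UTC-4).
Teo in UTC: 08:15-14:00, 16:00-18:00 (subtract 3h to convert from UTC+3).
Yara in UTC: 08:15-12:45, 13:30-14:15, 15:15-17:30 (add 2h to convert from UTC-2).
Zara in UTC: 08:00-13:15, 14:00-18:00 (add 2h to convert from UTC-2).
Diego in UTC: 09:45-12:30, 16:15-16:45 (subtract 1h to convert from UTC+1).
Teo, Yara, and Zara can make the full 08:30-09:45 slot — that's 3.

3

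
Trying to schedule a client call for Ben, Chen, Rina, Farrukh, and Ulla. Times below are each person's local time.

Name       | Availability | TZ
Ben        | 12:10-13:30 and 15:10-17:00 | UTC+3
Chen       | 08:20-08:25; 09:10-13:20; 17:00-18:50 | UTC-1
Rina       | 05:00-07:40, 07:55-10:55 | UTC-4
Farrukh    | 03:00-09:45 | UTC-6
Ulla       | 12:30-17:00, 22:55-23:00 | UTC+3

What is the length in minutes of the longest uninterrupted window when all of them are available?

110

Ben in UTC: 09:10-10:30, 12:10-14:00 (subtract 3h to convert from UTC+3).
Chen in UTC: 09:20-09:25, 10:10-14:20, 18:00-19:50 (add 1h to convert from UTC-1).
Rina in UTC: 09:00-11:40, 11:55-14:55 (add 4h to convert from UTC-4).
Farrukh in UTC: 09:00-15:45 (add 6h to convert from UTC-6).
Ulla in UTC: 09:30-14:00, 19:55-20:00 (subtract 3h to convert from UTC+3).
Ben ∩ Chen: 09:20-09:25, 10:10-10:30, 12:10-14:00.
Ben ∩ Chen ∩ Rina: 09:20-09:25, 10:10-10:30, 12:10-14:00.
Ben ∩ Chen ∩ Rina ∩ Farrukh: 09:20-09:25, 10:10-10:30, 12:10-14:00.
Ben ∩ Chen ∩ Rina ∩ Farrukh ∩ Ulla: 10:10-10:30, 12:10-14:00.
The longest is 12:10-14:00 at 110 minutes.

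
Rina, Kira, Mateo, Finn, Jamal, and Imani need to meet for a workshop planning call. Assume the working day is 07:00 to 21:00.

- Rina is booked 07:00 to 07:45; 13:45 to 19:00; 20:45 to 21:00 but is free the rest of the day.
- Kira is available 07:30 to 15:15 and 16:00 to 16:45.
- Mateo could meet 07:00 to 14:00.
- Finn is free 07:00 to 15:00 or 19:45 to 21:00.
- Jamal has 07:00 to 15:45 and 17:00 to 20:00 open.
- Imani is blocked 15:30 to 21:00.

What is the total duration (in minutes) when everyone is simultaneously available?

360

Rina free: 07:45-13:45, 19:00-20:45 (invert busy blocks within the working day).
Kira free: 07:30-15:15, 16:00-16:45.
Mateo free: 07:00-14:00.
Finn free: 07:00-15:00, 19:45-21:00.
Jamal free: 07:00-15:45, 17:00-20:00.
Imani free: 07:00-15:30 (invert busy blocks within the working day).
Rina ∩ Kira: 07:45-13:45.
Rina ∩ Kira ∩ Mateo: 07:45-13:45.
Rina ∩ Kira ∩ Mateo ∩ Finn: 07:45-13:45.
Rina ∩ Kira ∩ Mateo ∩ Finn ∩ Jamal: 07:45-13:45.
Rina ∩ Kira ∩ Mateo ∩ Finn ∩ Jamal ∩ Imani: 07:45-13:45.
That's a single block of 360 minutes.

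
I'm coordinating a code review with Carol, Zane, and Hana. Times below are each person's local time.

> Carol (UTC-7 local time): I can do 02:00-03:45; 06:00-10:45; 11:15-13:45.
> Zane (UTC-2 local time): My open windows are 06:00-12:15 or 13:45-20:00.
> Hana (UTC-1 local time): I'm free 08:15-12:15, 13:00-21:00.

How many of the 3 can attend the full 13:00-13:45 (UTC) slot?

Carol in UTC: 09:00-10:45, 13:00-17:45, 18:15-20:45 (add 7h to convert from UTC-7).
Zane in UTC: 08:00-14:15, 15:45-22:00 (add 2h to convert from UTC-2).
Hana in UTC: 09:15-13:15, 14:00-22:00 (add 1h to convert from UTC-1).
Carol and Zane can make the full 13:00-13:45 slot — that's 2.

2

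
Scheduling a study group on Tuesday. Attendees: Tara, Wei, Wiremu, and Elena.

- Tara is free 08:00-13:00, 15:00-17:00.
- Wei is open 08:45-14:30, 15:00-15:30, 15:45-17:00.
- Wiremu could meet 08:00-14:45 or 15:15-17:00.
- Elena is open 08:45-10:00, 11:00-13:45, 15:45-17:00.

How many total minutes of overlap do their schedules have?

Tara ∩ Wei: 08:45-13:00, 15:00-15:30, 15:45-17:00.
Tara ∩ Wei ∩ Wiremu: 08:45-13:00, 15:15-15:30, 15:45-17:00.
Tara ∩ Wei ∩ Wiremu ∩ Elena: 08:45-10:00, 11:00-13:00, 15:45-17:00.
Summing the common windows: 75 + 120 + 75 = 270 minutes.

270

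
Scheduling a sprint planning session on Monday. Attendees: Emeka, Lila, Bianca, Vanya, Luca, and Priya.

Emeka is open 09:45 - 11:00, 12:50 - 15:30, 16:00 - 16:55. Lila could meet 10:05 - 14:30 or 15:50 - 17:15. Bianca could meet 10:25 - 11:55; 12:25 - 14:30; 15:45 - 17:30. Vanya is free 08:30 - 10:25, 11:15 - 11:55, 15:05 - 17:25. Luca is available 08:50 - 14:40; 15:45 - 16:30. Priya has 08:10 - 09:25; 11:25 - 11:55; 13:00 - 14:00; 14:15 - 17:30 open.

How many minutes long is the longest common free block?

Emeka ∩ Lila: 10:05-11:00, 12:50-14:30, 16:00-16:55.
Emeka ∩ Lila ∩ Bianca: 10:25-11:00, 12:50-14:30, 16:00-16:55.
Emeka ∩ Lila ∩ Bianca ∩ Vanya: 16:00-16:55.
Emeka ∩ Lila ∩ Bianca ∩ Vanya ∩ Luca: 16:00-16:30.
Emeka ∩ Lila ∩ Bianca ∩ Vanya ∩ Luca ∩ Priya: 16:00-16:30.
The longest is 16:00-16:30 at 30 minutes.

30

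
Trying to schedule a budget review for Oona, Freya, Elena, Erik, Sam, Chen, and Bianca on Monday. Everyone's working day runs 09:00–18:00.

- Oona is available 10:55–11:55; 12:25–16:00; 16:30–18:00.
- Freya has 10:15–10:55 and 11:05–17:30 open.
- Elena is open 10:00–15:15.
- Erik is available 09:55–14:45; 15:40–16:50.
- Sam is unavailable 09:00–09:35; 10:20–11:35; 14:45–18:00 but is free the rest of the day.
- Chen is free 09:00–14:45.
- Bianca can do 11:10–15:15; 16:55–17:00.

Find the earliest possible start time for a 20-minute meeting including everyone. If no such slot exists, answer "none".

Oona free: 10:55-11:55, 12:25-16:00, 16:30-18:00.
Freya free: 10:15-10:55, 11:05-17:30.
Elena free: 10:00-15:15.
Erik free: 09:55-14:45, 15:40-16:50.
Sam free: 09:35-10:20, 11:35-14:45 (invert busy blocks within the working day).
Chen free: 09:00-14:45.
Bianca free: 11:10-15:15, 16:55-17:00.
Oona ∩ Freya: 11:05-11:55, 12:25-16:00, 16:30-17:30.
Oona ∩ Freya ∩ Elena: 11:05-11:55, 12:25-15:15.
Oona ∩ Freya ∩ Elena ∩ Erik: 11:05-11:55, 12:25-14:45.
Oona ∩ Freya ∩ Elena ∩ Erik ∩ Sam: 11:35-11:55, 12:25-14:45.
Oona ∩ Freya ∩ Elena ∩ Erik ∩ Sam ∩ Chen: 11:35-11:55, 12:25-14:45.
Oona ∩ Freya ∩ Elena ∩ Erik ∩ Sam ∩ Chen ∩ Bianca: 11:35-11:55, 12:25-14:45.
The first common window of at least 20 minutes is 11:35-11:55, so the earliest start is 11:35.

11:35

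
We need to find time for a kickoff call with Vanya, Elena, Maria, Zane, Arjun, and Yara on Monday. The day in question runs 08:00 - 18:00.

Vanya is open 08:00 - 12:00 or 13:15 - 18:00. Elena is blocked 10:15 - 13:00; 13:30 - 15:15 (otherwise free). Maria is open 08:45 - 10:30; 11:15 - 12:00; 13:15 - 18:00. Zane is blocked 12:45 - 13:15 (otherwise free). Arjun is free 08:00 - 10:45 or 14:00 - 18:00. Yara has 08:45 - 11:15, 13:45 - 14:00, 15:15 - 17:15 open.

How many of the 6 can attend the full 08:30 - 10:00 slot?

Vanya free: 08:00-12:00, 13:15-18:00.
Elena free: 08:00-10:15, 13:00-13:30, 15:15-18:00 (invert busy blocks within the working day).
Maria free: 08:45-10:30, 11:15-12:00, 13:15-18:00.
Zane free: 08:00-12:45, 13:15-18:00 (invert busy blocks within the working day).
Arjun free: 08:00-10:45, 14:00-18:00.
Yara free: 08:45-11:15, 13:45-14:00, 15:15-17:15.
Vanya, Elena, Zane, and Arjun can make the full 08:30-10:00 slot — that's 4.

4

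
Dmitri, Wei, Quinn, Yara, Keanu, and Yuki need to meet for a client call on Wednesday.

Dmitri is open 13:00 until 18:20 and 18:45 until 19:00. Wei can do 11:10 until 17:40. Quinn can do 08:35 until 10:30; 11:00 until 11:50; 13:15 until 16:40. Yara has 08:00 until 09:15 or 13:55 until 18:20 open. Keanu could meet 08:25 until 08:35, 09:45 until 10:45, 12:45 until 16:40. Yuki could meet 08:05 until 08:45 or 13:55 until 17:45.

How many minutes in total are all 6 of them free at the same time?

165

Dmitri ∩ Wei: 13:00-17:40.
Dmitri ∩ Wei ∩ Quinn: 13:15-16:40.
Dmitri ∩ Wei ∩ Quinn ∩ Yara: 13:55-16:40.
Dmitri ∩ Wei ∩ Quinn ∩ Yara ∩ Keanu: 13:55-16:40.
Dmitri ∩ Wei ∩ Quinn ∩ Yara ∩ Keanu ∩ Yuki: 13:55-16:40.
That's a single block of 165 minutes.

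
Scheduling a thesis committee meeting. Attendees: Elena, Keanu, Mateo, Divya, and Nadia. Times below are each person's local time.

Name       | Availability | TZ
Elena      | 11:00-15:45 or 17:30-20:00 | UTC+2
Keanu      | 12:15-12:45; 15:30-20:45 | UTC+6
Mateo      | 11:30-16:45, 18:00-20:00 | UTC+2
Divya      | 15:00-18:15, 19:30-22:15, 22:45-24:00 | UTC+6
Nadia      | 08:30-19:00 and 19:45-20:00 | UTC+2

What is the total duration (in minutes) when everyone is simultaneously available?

180

Elena in UTC: 09:00-13:45, 15:30-18:00 (subtract 2h to convert from UTC+2).
Keanu in UTC: 06:15-06:45, 09:30-14:45 (subtract 6h to convert from UTC+6).
Mateo in UTC: 09:30-14:45, 16:00-18:00 (subtract 2h to convert from UTC+2).
Divya in UTC: 09:00-12:15, 13:30-16:15, 16:45-18:00 (subtract 6h to convert from UTC+6).
Nadia in UTC: 06:30-17:00, 17:45-18:00 (subtract 2h to convert from UTC+2).
Elena ∩ Keanu: 09:30-13:45.
Elena ∩ Keanu ∩ Mateo: 09:30-13:45.
Elena ∩ Keanu ∩ Mateo ∩ Divya: 09:30-12:15, 13:30-13:45.
Elena ∩ Keanu ∩ Mateo ∩ Divya ∩ Nadia: 09:30-12:15, 13:30-13:45.
Summing the common windows: 165 + 15 = 180 minutes.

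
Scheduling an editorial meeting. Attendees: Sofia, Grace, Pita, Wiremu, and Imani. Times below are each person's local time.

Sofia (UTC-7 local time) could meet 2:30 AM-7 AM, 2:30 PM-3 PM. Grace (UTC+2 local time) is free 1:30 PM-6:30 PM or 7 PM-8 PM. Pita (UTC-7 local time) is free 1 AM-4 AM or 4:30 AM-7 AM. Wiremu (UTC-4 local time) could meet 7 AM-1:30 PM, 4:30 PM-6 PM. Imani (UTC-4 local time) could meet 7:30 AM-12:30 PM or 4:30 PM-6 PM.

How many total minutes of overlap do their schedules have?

150

Sofia in UTC: 09:30-14:00, 21:30-22:00 (add 7h to convert from UTC-7).
Grace in UTC: 11:30-16:30, 17:00-18:00 (subtract 2h to convert from UTC+2).
Pita in UTC: 08:00-11:00, 11:30-14:00 (add 7h to convert from UTC-7).
Wiremu in UTC: 11:00-17:30, 20:30-22:00 (add 4h to convert from UTC-4).
Imani in UTC: 11:30-16:30, 20:30-22:00 (add 4h to convert from UTC-4).
Sofia ∩ Grace: 11:30-14:00.
Sofia ∩ Grace ∩ Pita: 11:30-14:00.
Sofia ∩ Grace ∩ Pita ∩ Wiremu: 11:30-14:00.
Sofia ∩ Grace ∩ Pita ∩ Wiremu ∩ Imani: 11:30-14:00.
That's a single block of 150 minutes.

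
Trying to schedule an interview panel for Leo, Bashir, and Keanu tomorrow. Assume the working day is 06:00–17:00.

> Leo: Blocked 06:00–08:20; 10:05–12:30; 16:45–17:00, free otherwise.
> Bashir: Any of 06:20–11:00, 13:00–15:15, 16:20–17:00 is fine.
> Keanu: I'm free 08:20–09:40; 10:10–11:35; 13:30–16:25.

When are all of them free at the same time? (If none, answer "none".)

08:20-09:40, 13:30-15:15, 16:20-16:25

Leo free: 08:20-10:05, 12:30-16:45 (invert busy blocks within the working day).
Bashir free: 06:20-11:00, 13:00-15:15, 16:20-17:00.
Keanu free: 08:20-09:40, 10:10-11:35, 13:30-16:25.
Leo ∩ Bashir: 08:20-10:05, 13:00-15:15, 16:20-16:45.
Leo ∩ Bashir ∩ Keanu: 08:20-09:40, 13:30-15:15, 16:20-16:25.
So the common availability across everyone is 08:20-09:40, 13:30-15:15, 16:20-16:25.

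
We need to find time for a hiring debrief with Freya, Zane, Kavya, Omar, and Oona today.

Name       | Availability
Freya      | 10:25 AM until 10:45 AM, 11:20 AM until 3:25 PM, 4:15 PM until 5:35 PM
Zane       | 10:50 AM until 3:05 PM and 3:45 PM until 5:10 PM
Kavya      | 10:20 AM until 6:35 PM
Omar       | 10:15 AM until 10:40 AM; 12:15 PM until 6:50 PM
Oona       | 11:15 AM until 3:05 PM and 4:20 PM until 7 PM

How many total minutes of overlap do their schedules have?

Freya ∩ Zane: 11:20-15:05, 16:15-17:10.
Freya ∩ Zane ∩ Kavya: 11:20-15:05, 16:15-17:10.
Freya ∩ Zane ∩ Kavya ∩ Omar: 12:15-15:05, 16:15-17:10.
Freya ∩ Zane ∩ Kavya ∩ Omar ∩ Oona: 12:15-15:05, 16:20-17:10.
Summing the common windows: 170 + 50 = 220 minutes.

220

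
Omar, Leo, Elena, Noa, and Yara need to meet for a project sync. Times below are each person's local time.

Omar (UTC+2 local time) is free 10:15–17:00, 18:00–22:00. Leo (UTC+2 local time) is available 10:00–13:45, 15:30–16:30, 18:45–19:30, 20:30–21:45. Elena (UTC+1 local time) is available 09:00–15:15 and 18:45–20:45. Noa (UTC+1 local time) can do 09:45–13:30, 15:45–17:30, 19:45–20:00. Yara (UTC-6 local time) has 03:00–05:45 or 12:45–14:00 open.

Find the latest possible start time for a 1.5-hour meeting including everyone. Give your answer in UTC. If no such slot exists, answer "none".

Omar in UTC: 08:15-15:00, 16:00-20:00 (subtract 2h to convert from UTC+2).
Leo in UTC: 08:00-11:45, 13:30-14:30, 16:45-17:30, 18:30-19:45 (subtract 2h to convert from UTC+2).
Elena in UTC: 08:00-14:15, 17:45-19:45 (subtract 1h to convert from UTC+1).
Noa in UTC: 08:45-12:30, 14:45-16:30, 18:45-19:00 (subtract 1h to convert from UTC+1).
Yara in UTC: 09:00-11:45, 18:45-20:00 (add 6h to convert from UTC-6).
Omar ∩ Leo: 08:15-11:45, 13:30-14:30, 16:45-17:30, 18:30-19:45.
Omar ∩ Leo ∩ Elena: 08:15-11:45, 13:30-14:15, 18:30-19:45.
Omar ∩ Leo ∩ Elena ∩ Noa: 08:45-11:45, 18:45-19:00.
Omar ∩ Leo ∩ Elena ∩ Noa ∩ Yara: 09:00-11:45, 18:45-19:00.
Those are the intersection windows.
The last common window of at least 90 minutes is 09:00-11:45; a 90-minute meeting can start as late as 10:15 and still end by 11:45.

10:15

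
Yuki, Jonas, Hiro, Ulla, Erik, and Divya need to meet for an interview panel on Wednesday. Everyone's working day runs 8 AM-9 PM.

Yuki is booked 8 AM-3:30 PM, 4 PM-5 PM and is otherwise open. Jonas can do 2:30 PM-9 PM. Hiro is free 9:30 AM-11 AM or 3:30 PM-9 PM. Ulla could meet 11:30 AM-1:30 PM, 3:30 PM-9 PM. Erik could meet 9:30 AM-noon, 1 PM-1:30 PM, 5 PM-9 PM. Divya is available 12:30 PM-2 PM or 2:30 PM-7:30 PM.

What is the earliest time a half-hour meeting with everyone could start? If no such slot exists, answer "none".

Yuki free: 15:30-16:00, 17:00-21:00 (invert busy blocks within the working day).
Jonas free: 14:30-21:00.
Hiro free: 09:30-11:00, 15:30-21:00.
Ulla free: 11:30-13:30, 15:30-21:00.
Erik free: 09:30-12:00, 13:00-13:30, 17:00-21:00.
Divya free: 12:30-14:00, 14:30-19:30.
Yuki ∩ Jonas: 15:30-16:00, 17:00-21:00.
Yuki ∩ Jonas ∩ Hiro: 15:30-16:00, 17:00-21:00.
Yuki ∩ Jonas ∩ Hiro ∩ Ulla: 15:30-16:00, 17:00-21:00.
Yuki ∩ Jonas ∩ Hiro ∩ Ulla ∩ Erik: 17:00-21:00.
Yuki ∩ Jonas ∩ Hiro ∩ Ulla ∩ Erik ∩ Divya: 17:00-19:30.
Those are the intersection windows.
The first common window of at least 30 minutes is 17:00-19:30, so the earliest start is 17:00.

17:00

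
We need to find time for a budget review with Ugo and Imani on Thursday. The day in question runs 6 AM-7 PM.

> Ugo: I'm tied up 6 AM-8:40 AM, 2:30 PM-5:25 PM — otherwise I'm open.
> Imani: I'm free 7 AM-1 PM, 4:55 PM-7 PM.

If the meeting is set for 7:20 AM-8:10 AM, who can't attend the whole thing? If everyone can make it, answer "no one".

Ugo free: 08:40-14:30, 17:25-19:00 (invert busy blocks within the working day).
Imani free: 07:00-13:00, 16:55-19:00.
Ugo: not fully free for 07:20-08:10. Imani: free for 07:20-08:10.

Ugo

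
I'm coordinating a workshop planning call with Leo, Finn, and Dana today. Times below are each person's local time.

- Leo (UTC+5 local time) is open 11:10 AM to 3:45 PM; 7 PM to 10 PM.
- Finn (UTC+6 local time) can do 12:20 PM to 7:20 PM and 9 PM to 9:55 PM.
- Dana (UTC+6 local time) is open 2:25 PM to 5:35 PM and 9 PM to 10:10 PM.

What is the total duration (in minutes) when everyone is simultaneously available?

195

Leo in UTC: 06:10-10:45, 14:00-17:00 (subtract 5h to convert from UTC+5).
Finn in UTC: 06:20-13:20, 15:00-15:55 (subtract 6h to convert from UTC+6).
Dana in UTC: 08:25-11:35, 15:00-16:10 (subtract 6h to convert from UTC+6).
Leo ∩ Finn: 06:20-10:45, 15:00-15:55.
Leo ∩ Finn ∩ Dana: 08:25-10:45, 15:00-15:55.
Summing the common windows: 140 + 55 = 195 minutes.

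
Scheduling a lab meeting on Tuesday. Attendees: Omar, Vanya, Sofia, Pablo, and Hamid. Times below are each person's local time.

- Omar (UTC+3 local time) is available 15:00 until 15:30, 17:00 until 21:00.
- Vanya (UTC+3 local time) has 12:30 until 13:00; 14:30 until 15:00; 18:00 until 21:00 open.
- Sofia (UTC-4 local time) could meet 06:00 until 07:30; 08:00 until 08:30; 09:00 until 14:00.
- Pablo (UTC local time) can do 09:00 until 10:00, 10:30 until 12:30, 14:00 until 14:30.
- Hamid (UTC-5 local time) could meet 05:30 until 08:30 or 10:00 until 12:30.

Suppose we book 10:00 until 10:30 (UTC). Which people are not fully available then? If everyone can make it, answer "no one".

Omar in UTC: 12:00-12:30, 14:00-18:00 (subtract 3h to convert from UTC+3).
Vanya in UTC: 09:30-10:00, 11:30-12:00, 15:00-18:00 (subtract 3h to convert from UTC+3).
Sofia in UTC: 10:00-11:30, 12:00-12:30, 13:00-18:00 (add 4h to convert from UTC-4).
Pablo in UTC: 09:00-10:00, 10:30-12:30, 14:00-14:30.
Hamid in UTC: 10:30-13:30, 15:00-17:30 (add 5h to convert from UTC-5).
Omar: not fully free for 10:00-10:30. Vanya: not fully free for 10:00-10:30. Sofia: free for 10:00-10:30. Pablo: not fully free for 10:00-10:30. Hamid: not fully free for 10:00-10:30.

Hamid, Omar, Pablo, Vanya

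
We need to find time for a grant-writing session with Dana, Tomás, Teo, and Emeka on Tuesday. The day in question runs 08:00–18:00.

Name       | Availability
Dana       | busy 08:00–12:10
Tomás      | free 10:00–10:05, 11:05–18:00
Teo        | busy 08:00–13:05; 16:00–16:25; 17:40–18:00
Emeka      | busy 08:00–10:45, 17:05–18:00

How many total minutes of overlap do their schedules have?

215

Dana free: 12:10-18:00 (invert busy blocks within the working day).
Tomás free: 10:00-10:05, 11:05-18:00.
Teo free: 13:05-16:00, 16:25-17:40 (invert busy blocks within the working day).
Emeka free: 10:45-17:05 (invert busy blocks within the working day).
Dana ∩ Tomás: 12:10-18:00.
Dana ∩ Tomás ∩ Teo: 13:05-16:00, 16:25-17:40.
Dana ∩ Tomás ∩ Teo ∩ Emeka: 13:05-16:00, 16:25-17:05.
So the common availability across everyone is 13:05-16:00, 16:25-17:05.
Summing the common windows: 175 + 40 = 215 minutes.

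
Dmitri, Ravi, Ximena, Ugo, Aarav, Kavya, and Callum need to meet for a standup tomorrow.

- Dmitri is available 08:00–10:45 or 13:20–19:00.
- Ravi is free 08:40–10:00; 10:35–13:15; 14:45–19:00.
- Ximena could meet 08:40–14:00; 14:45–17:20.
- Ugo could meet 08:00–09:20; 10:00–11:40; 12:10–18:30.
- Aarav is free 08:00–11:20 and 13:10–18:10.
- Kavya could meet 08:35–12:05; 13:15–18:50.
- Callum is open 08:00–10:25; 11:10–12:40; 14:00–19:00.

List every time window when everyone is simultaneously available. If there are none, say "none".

Dmitri ∩ Ravi: 08:40-10:00, 10:35-10:45, 14:45-19:00.
Dmitri ∩ Ravi ∩ Ximena: 08:40-10:00, 10:35-10:45, 14:45-17:20.
Dmitri ∩ Ravi ∩ Ximena ∩ Ugo: 08:40-09:20, 10:35-10:45, 14:45-17:20.
Dmitri ∩ Ravi ∩ Ximena ∩ Ugo ∩ Aarav: 08:40-09:20, 10:35-10:45, 14:45-17:20.
Dmitri ∩ Ravi ∩ Ximena ∩ Ugo ∩ Aarav ∩ Kavya: 08:40-09:20, 10:35-10:45, 14:45-17:20.
Dmitri ∩ Ravi ∩ Ximena ∩ Ugo ∩ Aarav ∩ Kavya ∩ Callum: 08:40-09:20, 14:45-17:20.

08:40-09:20, 14:45-17:20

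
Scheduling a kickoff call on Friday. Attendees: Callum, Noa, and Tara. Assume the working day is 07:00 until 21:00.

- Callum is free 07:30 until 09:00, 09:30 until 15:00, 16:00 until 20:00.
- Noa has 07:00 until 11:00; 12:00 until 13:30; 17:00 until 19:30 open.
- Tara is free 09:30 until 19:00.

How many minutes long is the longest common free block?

Callum ∩ Noa: 07:30-09:00, 09:30-11:00, 12:00-13:30, 17:00-19:30.
Callum ∩ Noa ∩ Tara: 09:30-11:00, 12:00-13:30, 17:00-19:00.
The longest is 17:00-19:00 at 120 minutes.

120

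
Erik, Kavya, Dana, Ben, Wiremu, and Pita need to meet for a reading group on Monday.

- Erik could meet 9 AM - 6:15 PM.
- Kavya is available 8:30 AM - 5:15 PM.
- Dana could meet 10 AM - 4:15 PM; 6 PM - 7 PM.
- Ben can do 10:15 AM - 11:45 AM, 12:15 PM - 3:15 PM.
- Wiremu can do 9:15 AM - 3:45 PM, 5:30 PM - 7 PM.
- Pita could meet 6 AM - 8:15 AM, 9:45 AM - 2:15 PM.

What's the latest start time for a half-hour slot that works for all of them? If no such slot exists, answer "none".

Erik ∩ Kavya: 09:00-17:15.
Erik ∩ Kavya ∩ Dana: 10:00-16:15.
Erik ∩ Kavya ∩ Dana ∩ Ben: 10:15-11:45, 12:15-15:15.
Erik ∩ Kavya ∩ Dana ∩ Ben ∩ Wiremu: 10:15-11:45, 12:15-15:15.
Erik ∩ Kavya ∩ Dana ∩ Ben ∩ Wiremu ∩ Pita: 10:15-11:45, 12:15-14:15.
The last common window of at least 30 minutes is 12:15-14:15; a 30-minute meeting can start as late as 13:45 and still end by 14:15.

13:45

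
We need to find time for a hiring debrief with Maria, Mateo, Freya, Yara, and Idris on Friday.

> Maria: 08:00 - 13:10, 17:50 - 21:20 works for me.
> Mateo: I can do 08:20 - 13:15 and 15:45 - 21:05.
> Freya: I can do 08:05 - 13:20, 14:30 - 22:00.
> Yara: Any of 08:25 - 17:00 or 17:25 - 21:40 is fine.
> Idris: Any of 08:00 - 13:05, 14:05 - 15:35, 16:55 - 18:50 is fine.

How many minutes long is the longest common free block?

280

Maria ∩ Mateo: 08:20-13:10, 17:50-21:05.
Maria ∩ Mateo ∩ Freya: 08:20-13:10, 17:50-21:05.
Maria ∩ Mateo ∩ Freya ∩ Yara: 08:25-13:10, 17:50-21:05.
Maria ∩ Mateo ∩ Freya ∩ Yara ∩ Idris: 08:25-13:05, 17:50-18:50.
The longest is 08:25-13:05 at 280 minutes.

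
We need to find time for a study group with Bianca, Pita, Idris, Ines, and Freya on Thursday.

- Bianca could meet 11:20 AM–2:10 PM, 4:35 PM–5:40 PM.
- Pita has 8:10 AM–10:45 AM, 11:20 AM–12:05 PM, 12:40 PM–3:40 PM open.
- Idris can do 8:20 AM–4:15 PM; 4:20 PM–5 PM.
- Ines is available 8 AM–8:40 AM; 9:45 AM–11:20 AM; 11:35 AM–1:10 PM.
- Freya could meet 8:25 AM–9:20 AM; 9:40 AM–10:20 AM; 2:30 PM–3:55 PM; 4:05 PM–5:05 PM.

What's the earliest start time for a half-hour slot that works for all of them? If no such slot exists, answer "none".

Bianca ∩ Pita: 11:20-12:05, 12:40-14:10.
Bianca ∩ Pita ∩ Idris: 11:20-12:05, 12:40-14:10.
Bianca ∩ Pita ∩ Idris ∩ Ines: 11:35-12:05, 12:40-13:10.
Bianca ∩ Pita ∩ Idris ∩ Ines ∩ Freya: ∅.
There is no time when everyone is free.
No common window is at least 30 minutes long.

none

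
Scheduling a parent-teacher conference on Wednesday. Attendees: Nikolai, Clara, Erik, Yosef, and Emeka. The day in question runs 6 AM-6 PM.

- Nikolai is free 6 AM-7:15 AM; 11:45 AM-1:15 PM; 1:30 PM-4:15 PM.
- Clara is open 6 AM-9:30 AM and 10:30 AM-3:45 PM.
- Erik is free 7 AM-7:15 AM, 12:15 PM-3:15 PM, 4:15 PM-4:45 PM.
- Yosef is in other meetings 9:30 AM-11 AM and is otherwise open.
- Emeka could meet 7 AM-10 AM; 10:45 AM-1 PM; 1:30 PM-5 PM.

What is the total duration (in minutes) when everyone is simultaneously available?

165

Nikolai free: 06:00-07:15, 11:45-13:15, 13:30-16:15.
Clara free: 06:00-09:30, 10:30-15:45.
Erik free: 07:00-07:15, 12:15-15:15, 16:15-16:45.
Yosef free: 06:00-09:30, 11:00-18:00 (invert busy blocks within the working day).
Emeka free: 07:00-10:00, 10:45-13:00, 13:30-17:00.
Nikolai ∩ Clara: 06:00-07:15, 11:45-13:15, 13:30-15:45.
Nikolai ∩ Clara ∩ Erik: 07:00-07:15, 12:15-13:15, 13:30-15:15.
Nikolai ∩ Clara ∩ Erik ∩ Yosef: 07:00-07:15, 12:15-13:15, 13:30-15:15.
Nikolai ∩ Clara ∩ Erik ∩ Yosef ∩ Emeka: 07:00-07:15, 12:15-13:00, 13:30-15:15.
Summing the common windows: 15 + 45 + 105 = 165 minutes.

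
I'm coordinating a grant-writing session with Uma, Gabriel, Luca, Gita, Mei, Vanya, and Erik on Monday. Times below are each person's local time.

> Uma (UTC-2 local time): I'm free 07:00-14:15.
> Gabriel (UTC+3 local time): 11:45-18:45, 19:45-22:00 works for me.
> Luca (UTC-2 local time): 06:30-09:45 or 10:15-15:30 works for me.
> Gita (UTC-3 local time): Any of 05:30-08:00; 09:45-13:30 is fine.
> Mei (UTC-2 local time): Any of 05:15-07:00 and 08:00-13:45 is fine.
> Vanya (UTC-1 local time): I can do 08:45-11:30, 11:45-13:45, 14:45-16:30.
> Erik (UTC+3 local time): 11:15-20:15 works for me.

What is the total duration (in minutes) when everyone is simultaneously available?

Uma in UTC: 09:00-16:15 (add 2h to convert from UTC-2).
Gabriel in UTC: 08:45-15:45, 16:45-19:00 (subtract 3h to convert from UTC+3).
Luca in UTC: 08:30-11:45, 12:15-17:30 (add 2h to convert from UTC-2).
Gita in UTC: 08:30-11:00, 12:45-16:30 (add 3h to convert from UTC-3).
Mei in UTC: 07:15-09:00, 10:00-15:45 (add 2h to convert from UTC-2).
Vanya in UTC: 09:45-12:30, 12:45-14:45, 15:45-17:30 (add 1h to convert from UTC-1).
Erik in UTC: 08:15-17:15 (subtract 3h to convert from UTC+3).
Uma ∩ Gabriel: 09:00-15:45.
Uma ∩ Gabriel ∩ Luca: 09:00-11:45, 12:15-15:45.
Uma ∩ Gabriel ∩ Luca ∩ Gita: 09:00-11:00, 12:45-15:45.
Uma ∩ Gabriel ∩ Luca ∩ Gita ∩ Mei: 10:00-11:00, 12:45-15:45.
Uma ∩ Gabriel ∩ Luca ∩ Gita ∩ Mei ∩ Vanya: 10:00-11:00, 12:45-14:45.
Uma ∩ Gabriel ∩ Luca ∩ Gita ∩ Mei ∩ Vanya ∩ Erik: 10:00-11:00, 12:45-14:45.
Summing the common windows: 60 + 120 = 180 minutes.

180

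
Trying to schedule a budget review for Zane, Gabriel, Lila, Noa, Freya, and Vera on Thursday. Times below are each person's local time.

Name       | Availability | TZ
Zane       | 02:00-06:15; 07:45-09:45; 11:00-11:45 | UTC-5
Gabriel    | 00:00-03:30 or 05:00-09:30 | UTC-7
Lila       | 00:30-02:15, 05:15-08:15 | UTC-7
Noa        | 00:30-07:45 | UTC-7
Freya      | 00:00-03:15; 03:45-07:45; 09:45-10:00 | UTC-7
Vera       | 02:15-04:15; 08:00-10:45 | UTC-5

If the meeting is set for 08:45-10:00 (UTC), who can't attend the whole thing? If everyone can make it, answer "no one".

Lila, Vera

Zane in UTC: 07:00-11:15, 12:45-14:45, 16:00-16:45 (add 5h to convert from UTC-5).
Gabriel in UTC: 07:00-10:30, 12:00-16:30 (add 7h to convert from UTC-7).
Lila in UTC: 07:30-09:15, 12:15-15:15 (add 7h to convert from UTC-7).
Noa in UTC: 07:30-14:45 (add 7h to convert from UTC-7).
Freya in UTC: 07:00-10:15, 10:45-14:45, 16:45-17:00 (add 7h to convert from UTC-7).
Vera in UTC: 07:15-09:15, 13:00-15:45 (add 5h to convert from UTC-5).
Zane: free for 08:45-10:00. Gabriel: free for 08:45-10:00. Lila: not fully free for 08:45-10:00. Noa: free for 08:45-10:00. Freya: free for 08:45-10:00. Vera: not fully free for 08:45-10:00.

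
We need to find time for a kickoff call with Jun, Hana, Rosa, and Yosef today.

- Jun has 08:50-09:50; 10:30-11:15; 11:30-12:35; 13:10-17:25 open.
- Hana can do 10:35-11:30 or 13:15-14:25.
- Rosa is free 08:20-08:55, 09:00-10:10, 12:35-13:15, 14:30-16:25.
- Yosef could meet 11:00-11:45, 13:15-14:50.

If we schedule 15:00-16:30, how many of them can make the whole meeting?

1

Jun can make the full 15:00-16:30 slot — that's 1.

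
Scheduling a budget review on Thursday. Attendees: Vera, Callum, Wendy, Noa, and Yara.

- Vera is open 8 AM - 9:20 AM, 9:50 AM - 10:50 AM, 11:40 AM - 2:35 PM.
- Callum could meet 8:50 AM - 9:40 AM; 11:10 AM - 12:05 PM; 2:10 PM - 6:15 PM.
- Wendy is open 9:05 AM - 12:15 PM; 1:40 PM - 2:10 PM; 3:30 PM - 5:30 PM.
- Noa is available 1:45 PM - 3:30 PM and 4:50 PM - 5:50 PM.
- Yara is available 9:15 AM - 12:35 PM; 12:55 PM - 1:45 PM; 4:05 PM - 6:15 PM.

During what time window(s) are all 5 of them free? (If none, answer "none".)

Vera ∩ Callum: 08:50-09:20, 11:40-12:05, 14:10-14:35.
Vera ∩ Callum ∩ Wendy: 09:05-09:20, 11:40-12:05.
Vera ∩ Callum ∩ Wendy ∩ Noa: ∅.
Vera ∩ Callum ∩ Wendy ∩ Noa ∩ Yara: ∅.
There is no time when everyone is free.

none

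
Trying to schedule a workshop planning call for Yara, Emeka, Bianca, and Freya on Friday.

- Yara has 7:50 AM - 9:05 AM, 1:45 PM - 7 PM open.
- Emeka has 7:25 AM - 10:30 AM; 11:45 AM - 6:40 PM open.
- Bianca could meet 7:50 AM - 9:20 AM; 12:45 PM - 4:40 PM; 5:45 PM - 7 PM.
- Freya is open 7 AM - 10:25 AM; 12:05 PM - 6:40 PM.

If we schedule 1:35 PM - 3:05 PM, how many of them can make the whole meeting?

3

Emeka, Bianca, and Freya can make the full 13:35-15:05 slot — that's 3.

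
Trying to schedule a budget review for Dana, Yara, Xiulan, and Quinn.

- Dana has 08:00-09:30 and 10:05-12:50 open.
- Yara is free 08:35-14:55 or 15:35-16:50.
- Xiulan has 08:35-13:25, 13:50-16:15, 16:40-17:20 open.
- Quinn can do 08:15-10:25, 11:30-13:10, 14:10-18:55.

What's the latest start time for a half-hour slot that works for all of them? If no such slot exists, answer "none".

12:20

Dana ∩ Yara: 08:35-09:30, 10:05-12:50.
Dana ∩ Yara ∩ Xiulan: 08:35-09:30, 10:05-12:50.
Dana ∩ Yara ∩ Xiulan ∩ Quinn: 08:35-09:30, 10:05-10:25, 11:30-12:50.
The last common window of at least 30 minutes is 11:30-12:50; a 30-minute meeting can start as late as 12:20 and still end by 12:50.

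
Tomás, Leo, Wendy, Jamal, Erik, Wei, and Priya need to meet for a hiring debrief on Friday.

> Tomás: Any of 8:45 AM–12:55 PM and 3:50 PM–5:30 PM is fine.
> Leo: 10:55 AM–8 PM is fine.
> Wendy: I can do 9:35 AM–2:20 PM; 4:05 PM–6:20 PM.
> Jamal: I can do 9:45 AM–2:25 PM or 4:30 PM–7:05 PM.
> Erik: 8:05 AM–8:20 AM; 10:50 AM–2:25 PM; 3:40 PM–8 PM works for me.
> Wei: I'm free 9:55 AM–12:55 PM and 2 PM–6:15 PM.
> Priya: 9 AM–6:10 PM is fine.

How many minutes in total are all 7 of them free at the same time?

Tomás ∩ Leo: 10:55-12:55, 15:50-17:30.
Tomás ∩ Leo ∩ Wendy: 10:55-12:55, 16:05-17:30.
Tomás ∩ Leo ∩ Wendy ∩ Jamal: 10:55-12:55, 16:30-17:30.
Tomás ∩ Leo ∩ Wendy ∩ Jamal ∩ Erik: 10:55-12:55, 16:30-17:30.
Tomás ∩ Leo ∩ Wendy ∩ Jamal ∩ Erik ∩ Wei: 10:55-12:55, 16:30-17:30.
Tomás ∩ Leo ∩ Wendy ∩ Jamal ∩ Erik ∩ Wei ∩ Priya: 10:55-12:55, 16:30-17:30.
So the common availability across everyone is 10:55-12:55, 16:30-17:30.
Summing the common windows: 120 + 60 = 180 minutes.

180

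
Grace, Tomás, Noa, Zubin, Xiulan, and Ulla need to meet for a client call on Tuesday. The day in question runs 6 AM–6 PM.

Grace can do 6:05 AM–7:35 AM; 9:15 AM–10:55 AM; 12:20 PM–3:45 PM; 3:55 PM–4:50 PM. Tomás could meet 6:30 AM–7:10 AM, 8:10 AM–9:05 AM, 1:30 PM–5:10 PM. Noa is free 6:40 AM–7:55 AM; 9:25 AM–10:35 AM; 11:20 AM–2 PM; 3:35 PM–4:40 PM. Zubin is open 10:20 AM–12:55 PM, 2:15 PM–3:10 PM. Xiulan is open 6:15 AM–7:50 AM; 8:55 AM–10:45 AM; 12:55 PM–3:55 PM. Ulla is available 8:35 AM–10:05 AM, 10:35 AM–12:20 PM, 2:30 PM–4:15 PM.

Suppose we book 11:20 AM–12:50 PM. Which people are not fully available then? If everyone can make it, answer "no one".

Grace, Tomás, Ulla, Xiulan

Grace: not fully free for 11:20-12:50. Tomás: not fully free for 11:20-12:50. Noa: free for 11:20-12:50. Zubin: free for 11:20-12:50. Xiulan: not fully free for 11:20-12:50. Ulla: not fully free for 11:20-12:50.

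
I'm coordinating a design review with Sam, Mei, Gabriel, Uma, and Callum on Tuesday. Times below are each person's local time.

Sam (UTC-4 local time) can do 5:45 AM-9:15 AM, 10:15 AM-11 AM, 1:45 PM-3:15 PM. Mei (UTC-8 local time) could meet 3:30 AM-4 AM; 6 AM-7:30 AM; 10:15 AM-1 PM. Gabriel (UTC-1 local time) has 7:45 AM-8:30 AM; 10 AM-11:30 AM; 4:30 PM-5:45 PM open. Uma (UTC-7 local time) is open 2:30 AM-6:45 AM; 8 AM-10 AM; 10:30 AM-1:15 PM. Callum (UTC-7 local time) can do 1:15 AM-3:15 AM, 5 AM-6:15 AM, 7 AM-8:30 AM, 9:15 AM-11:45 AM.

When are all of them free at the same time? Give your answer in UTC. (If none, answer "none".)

Sam in UTC: 09:45-13:15, 14:15-15:00, 17:45-19:15 (add 4h to convert from UTC-4).
Mei in UTC: 11:30-12:00, 14:00-15:30, 18:15-21:00 (add 8h to convert from UTC-8).
Gabriel in UTC: 08:45-09:30, 11:00-12:30, 17:30-18:45 (add 1h to convert from UTC-1).
Uma in UTC: 09:30-13:45, 15:00-17:00, 17:30-20:15 (add 7h to convert from UTC-7).
Callum in UTC: 08:15-10:15, 12:00-13:15, 14:00-15:30, 16:15-18:45 (add 7h to convert from UTC-7).
Sam ∩ Mei: 11:30-12:00, 14:15-15:00, 18:15-19:15.
Sam ∩ Mei ∩ Gabriel: 11:30-12:00, 18:15-18:45.
Sam ∩ Mei ∩ Gabriel ∩ Uma: 11:30-12:00, 18:15-18:45.
Sam ∩ Mei ∩ Gabriel ∩ Uma ∩ Callum: 18:15-18:45.

18:15-18:45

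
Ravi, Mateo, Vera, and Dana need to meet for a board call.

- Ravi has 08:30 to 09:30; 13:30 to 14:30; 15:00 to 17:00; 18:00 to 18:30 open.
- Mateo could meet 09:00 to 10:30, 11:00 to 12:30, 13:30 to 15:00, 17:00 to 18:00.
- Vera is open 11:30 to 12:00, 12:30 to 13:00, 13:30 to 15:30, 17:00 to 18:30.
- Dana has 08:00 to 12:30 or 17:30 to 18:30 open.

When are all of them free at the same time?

Ravi ∩ Mateo: 09:00-09:30, 13:30-14:30.
Ravi ∩ Mateo ∩ Vera: 13:30-14:30.
Ravi ∩ Mateo ∩ Vera ∩ Dana: ∅.
There is no time when everyone is free.

none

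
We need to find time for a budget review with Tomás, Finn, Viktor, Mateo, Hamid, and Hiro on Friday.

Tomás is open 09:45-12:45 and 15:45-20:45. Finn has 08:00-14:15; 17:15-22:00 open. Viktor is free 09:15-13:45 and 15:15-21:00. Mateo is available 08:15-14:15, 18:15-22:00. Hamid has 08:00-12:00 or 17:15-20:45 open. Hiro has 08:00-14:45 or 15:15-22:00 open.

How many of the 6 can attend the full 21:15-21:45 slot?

3

Finn, Mateo, and Hiro can make the full 21:15-21:45 slot — that's 3.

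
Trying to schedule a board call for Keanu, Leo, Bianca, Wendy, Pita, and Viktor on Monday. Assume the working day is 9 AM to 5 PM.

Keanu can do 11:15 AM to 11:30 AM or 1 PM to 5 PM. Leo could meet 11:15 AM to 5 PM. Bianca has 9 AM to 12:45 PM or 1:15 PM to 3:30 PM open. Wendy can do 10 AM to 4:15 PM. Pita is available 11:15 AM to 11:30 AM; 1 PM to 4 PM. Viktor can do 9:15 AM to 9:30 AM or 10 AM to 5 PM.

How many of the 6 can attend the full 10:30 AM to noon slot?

Bianca, Wendy, and Viktor can make the full 10:30-12:00 slot — that's 3.

3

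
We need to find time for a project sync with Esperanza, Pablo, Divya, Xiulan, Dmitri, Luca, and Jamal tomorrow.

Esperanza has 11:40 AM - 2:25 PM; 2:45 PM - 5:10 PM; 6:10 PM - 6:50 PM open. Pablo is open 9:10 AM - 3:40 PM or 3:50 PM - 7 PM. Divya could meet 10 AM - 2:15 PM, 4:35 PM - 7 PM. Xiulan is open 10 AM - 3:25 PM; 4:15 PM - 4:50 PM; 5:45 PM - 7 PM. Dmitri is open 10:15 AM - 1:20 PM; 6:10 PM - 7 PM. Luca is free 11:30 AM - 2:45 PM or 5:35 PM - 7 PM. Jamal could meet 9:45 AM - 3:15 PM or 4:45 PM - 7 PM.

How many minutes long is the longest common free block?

100

Esperanza ∩ Pablo: 11:40-14:25, 14:45-15:40, 15:50-17:10, 18:10-18:50.
Esperanza ∩ Pablo ∩ Divya: 11:40-14:15, 16:35-17:10, 18:10-18:50.
Esperanza ∩ Pablo ∩ Divya ∩ Xiulan: 11:40-14:15, 16:35-16:50, 18:10-18:50.
Esperanza ∩ Pablo ∩ Divya ∩ Xiulan ∩ Dmitri: 11:40-13:20, 18:10-18:50.
Esperanza ∩ Pablo ∩ Divya ∩ Xiulan ∩ Dmitri ∩ Luca: 11:40-13:20, 18:10-18:50.
Esperanza ∩ Pablo ∩ Divya ∩ Xiulan ∩ Dmitri ∩ Luca ∩ Jamal: 11:40-13:20, 18:10-18:50.
The longest is 11:40-13:20 at 100 minutes.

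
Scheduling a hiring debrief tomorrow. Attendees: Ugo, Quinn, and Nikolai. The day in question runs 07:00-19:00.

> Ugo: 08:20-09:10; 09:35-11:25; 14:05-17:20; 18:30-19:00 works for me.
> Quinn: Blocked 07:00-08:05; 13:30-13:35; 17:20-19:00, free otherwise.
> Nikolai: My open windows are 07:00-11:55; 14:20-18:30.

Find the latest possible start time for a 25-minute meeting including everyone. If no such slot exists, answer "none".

16:55

Ugo free: 08:20-09:10, 09:35-11:25, 14:05-17:20, 18:30-19:00.
Quinn free: 08:05-13:30, 13:35-17:20 (invert busy blocks within the working day).
Nikolai free: 07:00-11:55, 14:20-18:30.
Ugo ∩ Quinn: 08:20-09:10, 09:35-11:25, 14:05-17:20.
Ugo ∩ Quinn ∩ Nikolai: 08:20-09:10, 09:35-11:25, 14:20-17:20.
Those are the intersection windows.
The last common window of at least 25 minutes is 14:20-17:20; a 25-minute meeting can start as late as 16:55 and still end by 17:20.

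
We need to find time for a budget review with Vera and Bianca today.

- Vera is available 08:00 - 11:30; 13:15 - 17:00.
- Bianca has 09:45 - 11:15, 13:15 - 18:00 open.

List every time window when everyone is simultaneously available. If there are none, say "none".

09:45-11:15, 13:15-17:00

Vera ∩ Bianca: 09:45-11:15, 13:15-17:00.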